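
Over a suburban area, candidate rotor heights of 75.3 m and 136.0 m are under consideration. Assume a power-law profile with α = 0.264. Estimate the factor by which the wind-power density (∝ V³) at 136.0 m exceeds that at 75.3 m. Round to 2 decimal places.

1.60

Speed ratio: V_B/V_A = (z_B/z_A)^α = (136.0/75.3)^0.264 = (1.8061)^0.264 = 1.16891
Power-density ratio: P_B/P_A = (V_B/V_A)³ = (1.16891)³ = 1.59713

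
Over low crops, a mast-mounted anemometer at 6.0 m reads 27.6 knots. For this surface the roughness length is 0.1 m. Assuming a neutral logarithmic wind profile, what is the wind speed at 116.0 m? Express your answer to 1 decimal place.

47.6 knots

Log law: V(z) ∝ ln(z/z₀), so V₂/V₁ = ln(z₂/z₀) / ln(z₁/z₀).
ln(116.0/0.1) = 7.0562, ln(6.0/0.1) = 4.0943
V₂ = 27.6 × 7.0562/4.0943 = 27.6 × 1.7234 = 47.5657 knots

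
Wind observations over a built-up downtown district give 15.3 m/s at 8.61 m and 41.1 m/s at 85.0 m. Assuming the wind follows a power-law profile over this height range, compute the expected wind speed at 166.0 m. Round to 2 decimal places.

First find α: α = ln(V₂/V₁)/ln(z₂/z₁) = ln(41.1/15.3)/ln(85.0/8.61) = 0.98816/2.28973 = 0.4316
Extrapolate from 85.0 m to 166.0 m: V₃ = 41.1 × (166.0/85.0)^0.4316 = 41.1 × 1.3349 = 54.8645 m/s

54.86 m/s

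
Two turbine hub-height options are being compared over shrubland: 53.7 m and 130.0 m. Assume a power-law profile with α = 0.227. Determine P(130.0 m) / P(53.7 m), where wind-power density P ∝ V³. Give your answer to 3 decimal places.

1.826

Speed ratio: V_B/V_A = (z_B/z_A)^α = (130.0/53.7)^0.227 = (2.4209)^0.227 = 1.22225
Power-density ratio: P_B/P_A = (V_B/V_A)³ = (1.22225)³ = 1.82592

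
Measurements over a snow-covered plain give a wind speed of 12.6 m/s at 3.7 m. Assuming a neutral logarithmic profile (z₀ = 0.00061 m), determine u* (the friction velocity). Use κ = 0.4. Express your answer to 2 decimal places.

u* ≈ 0.58 m/s

Log law: V(z) = (u*/κ) · ln(z/z₀) ⇒ u* = κ · V / ln(z/z₀)
u* = 0.4 × 12.6 / ln(3.7/0.00061) = 0.4 × 12.6 / 8.7104
   = 5.0400 / 8.7104 = 0.5786 m/s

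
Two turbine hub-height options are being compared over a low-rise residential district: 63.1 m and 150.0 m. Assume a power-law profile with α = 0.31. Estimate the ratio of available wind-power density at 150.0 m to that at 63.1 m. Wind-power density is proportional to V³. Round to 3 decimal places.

Speed ratio: V_B/V_A = (z_B/z_A)^α = (150.0/63.1)^0.31 = (2.3772)^0.31 = 1.30791
Power-density ratio: P_B/P_A = (V_B/V_A)³ = (1.30791)³ = 2.23737

2.237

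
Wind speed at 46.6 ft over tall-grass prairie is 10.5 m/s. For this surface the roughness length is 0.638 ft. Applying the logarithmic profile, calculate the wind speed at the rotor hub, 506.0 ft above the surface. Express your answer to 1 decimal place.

16.3 m/s

Log law: V(z) ∝ ln(z/z₀), so V₂/V₁ = ln(z₂/z₀) / ln(z₁/z₀).
ln(506.0/0.638) = 6.6760, ln(46.6/0.638) = 4.2910
V₂ = 10.5 × 6.6760/4.2910 = 10.5 × 1.5558 = 16.3359 m/s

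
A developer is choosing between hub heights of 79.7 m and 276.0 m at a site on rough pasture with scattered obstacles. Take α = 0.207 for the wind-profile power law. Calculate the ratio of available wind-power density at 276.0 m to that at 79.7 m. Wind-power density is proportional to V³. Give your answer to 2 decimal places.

Speed ratio: V_B/V_A = (z_B/z_A)^α = (276.0/79.7)^0.207 = (3.4630)^0.207 = 1.29320
Power-density ratio: P_B/P_A = (V_B/V_A)³ = (1.29320)³ = 2.16271

2.16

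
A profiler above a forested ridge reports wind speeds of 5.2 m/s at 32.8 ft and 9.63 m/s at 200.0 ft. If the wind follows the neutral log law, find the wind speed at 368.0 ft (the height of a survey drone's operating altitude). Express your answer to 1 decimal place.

11.1 m/s

Log law: V ∝ ln(z/z₀). From the pair, with r = V₁/V₂ = 0.53998,
ln z₀ = (ln z₁ − r·ln z₂)/(1 − r) = (3.4904 − 0.53998×5.2983)/0.46002 = 1.3683 → z₀ = 3.929 ft
V₃ = V₁ · ln(z₃/z₀)/ln(z₁/z₀) = 5.2 × 4.5398/2.1221 = 11.1242 m/s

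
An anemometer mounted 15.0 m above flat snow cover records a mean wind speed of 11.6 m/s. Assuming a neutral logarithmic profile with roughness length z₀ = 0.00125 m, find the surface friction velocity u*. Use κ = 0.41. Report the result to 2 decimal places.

u* ≈ 0.51 m/s

Log law: V(z) = (u*/κ) · ln(z/z₀) ⇒ u* = κ · V / ln(z/z₀)
u* = 0.41 × 11.6 / ln(15.0/0.00125) = 0.41 × 11.6 / 9.3927
   = 4.7560 / 9.3927 = 0.5064 m/s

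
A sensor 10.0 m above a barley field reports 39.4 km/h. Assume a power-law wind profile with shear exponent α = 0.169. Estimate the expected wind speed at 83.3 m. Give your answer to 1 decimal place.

56.4 km/h

Power-law profile: V₂ = V₁ · (z₂/z₁)^α
V₂ = 39.4 × (83.3/10.0)^0.169 = 39.4 × (8.3300)^0.169
    = 39.4 × 1.4308 = 56.3748 km/h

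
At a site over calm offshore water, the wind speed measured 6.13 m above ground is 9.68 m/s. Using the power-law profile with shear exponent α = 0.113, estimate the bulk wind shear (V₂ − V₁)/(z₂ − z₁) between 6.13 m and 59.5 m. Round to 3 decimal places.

0.053 m/s/m

Power law: V₂ = V₁ · (z₂/z₁)^α = 9.68 × (9.7064)^0.113 = 12.5145 m/s
ΔV/Δz = (12.5145 − 9.68)/(59.5 − 6.13) = 2.8345/53.3700 = 0.05311 m/s/m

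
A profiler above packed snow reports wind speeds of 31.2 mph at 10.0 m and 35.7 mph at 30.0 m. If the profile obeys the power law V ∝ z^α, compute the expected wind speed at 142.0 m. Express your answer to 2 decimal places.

First find α: α = ln(V₂/V₁)/ln(z₂/z₁) = ln(35.7/31.2)/ln(30.0/10.0) = 0.13473/1.09861 = 0.1226
Extrapolate from 30.0 m to 142.0 m: V₃ = 35.7 × (142.0/30.0)^0.1226 = 35.7 × 1.2100 = 43.1986 mph

43.20 mph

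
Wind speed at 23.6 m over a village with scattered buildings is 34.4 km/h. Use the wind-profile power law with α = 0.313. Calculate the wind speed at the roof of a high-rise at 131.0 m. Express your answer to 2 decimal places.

Power-law profile: V₂ = V₁ · (z₂/z₁)^α
V₂ = 34.4 × (131.0/23.6)^0.313 = 34.4 × (5.5508)^0.313
    = 34.4 × 1.7100 = 58.8224 km/h

58.82 km/h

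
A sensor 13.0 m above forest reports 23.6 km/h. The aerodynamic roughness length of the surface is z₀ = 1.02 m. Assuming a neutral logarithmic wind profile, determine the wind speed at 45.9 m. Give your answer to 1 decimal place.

35.3 km/h

Log law: V(z) ∝ ln(z/z₀), so V₂/V₁ = ln(z₂/z₀) / ln(z₁/z₀).
ln(45.9/1.02) = 3.8067, ln(13.0/1.02) = 2.5451
V₂ = 23.6 × 3.8067/2.5451 = 23.6 × 1.4957 = 35.2975 km/h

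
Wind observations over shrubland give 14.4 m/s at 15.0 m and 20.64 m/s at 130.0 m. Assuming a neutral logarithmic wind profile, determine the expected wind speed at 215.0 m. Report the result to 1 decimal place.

Log law: V ∝ ln(z/z₀). From the pair, with r = V₁/V₂ = 0.69767,
ln z₀ = (ln z₁ − r·ln z₂)/(1 − r) = (2.7081 − 0.69767×4.8675)/0.30233 = -2.2754 → z₀ = 0.1028 m
V₃ = V₁ · ln(z₃/z₀)/ln(z₁/z₀) = 14.4 × 7.6460/4.9834 = 22.0938 m/s

22.1 m/s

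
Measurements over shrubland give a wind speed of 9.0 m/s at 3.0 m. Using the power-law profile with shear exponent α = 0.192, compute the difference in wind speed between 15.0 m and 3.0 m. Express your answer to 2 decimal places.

Power law: V₂ = V₁ · (z₂/z₁)^α = 9.0 × (5.0000)^0.192 = 12.2587 m/s
ΔV = 12.2587 − 9.0 = 3.2587 m/s

3.26 m/s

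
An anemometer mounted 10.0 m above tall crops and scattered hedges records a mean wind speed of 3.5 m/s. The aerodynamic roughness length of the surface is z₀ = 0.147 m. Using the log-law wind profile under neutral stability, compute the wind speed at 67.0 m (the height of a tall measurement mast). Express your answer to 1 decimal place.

Log law: V(z) ∝ ln(z/z₀), so V₂/V₁ = ln(z₂/z₀) / ln(z₁/z₀).
ln(67.0/0.147) = 6.1220, ln(10.0/0.147) = 4.2199
V₂ = 3.5 × 6.1220/4.2199 = 3.5 × 1.4507 = 5.0776 m/s

5.1 m/s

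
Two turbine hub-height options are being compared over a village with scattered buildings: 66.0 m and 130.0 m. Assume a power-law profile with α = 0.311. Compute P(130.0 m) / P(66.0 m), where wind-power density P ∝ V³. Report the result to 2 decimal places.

1.88

Speed ratio: V_B/V_A = (z_B/z_A)^α = (130.0/66.0)^0.311 = (1.9697)^0.311 = 1.23469
Power-density ratio: P_B/P_A = (V_B/V_A)³ = (1.23469)³ = 1.88224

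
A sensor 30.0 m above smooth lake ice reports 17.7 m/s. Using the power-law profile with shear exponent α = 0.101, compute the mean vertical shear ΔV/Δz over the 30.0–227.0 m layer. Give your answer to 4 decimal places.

0.0204 m/s/m

Power law: V₂ = V₁ · (z₂/z₁)^α = 17.7 × (7.5667)^0.101 = 21.7141 m/s
ΔV/Δz = (21.7141 − 17.7)/(227.0 − 30.0) = 4.0141/197.0000 = 0.02038 m/s/m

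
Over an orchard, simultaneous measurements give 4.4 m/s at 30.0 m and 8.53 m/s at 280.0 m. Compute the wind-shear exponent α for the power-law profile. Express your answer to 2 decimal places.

α ≈ 0.30

Power law: V₂/V₁ = (z₂/z₁)^α ⇒ α = ln(V₂/V₁) / ln(z₂/z₁)
α = ln(8.53/4.4) / ln(280.0/30.0) = ln(1.9386) / ln(9.3333)
  = 0.66198 / 2.23359 = 0.29638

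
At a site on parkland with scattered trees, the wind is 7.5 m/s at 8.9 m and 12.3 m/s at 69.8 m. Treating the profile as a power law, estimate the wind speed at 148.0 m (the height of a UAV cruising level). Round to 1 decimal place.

14.7 m/s

First find α: α = ln(V₂/V₁)/ln(z₂/z₁) = ln(12.3/7.5)/ln(69.8/8.9) = 0.49470/2.05958 = 0.2402
Extrapolate from 69.8 m to 148.0 m: V₃ = 12.3 × (148.0/69.8)^0.2402 = 12.3 × 1.1978 = 14.7335 m/s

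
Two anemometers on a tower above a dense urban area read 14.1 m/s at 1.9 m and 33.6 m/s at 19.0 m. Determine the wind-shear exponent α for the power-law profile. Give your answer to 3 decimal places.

Power law: V₂/V₁ = (z₂/z₁)^α ⇒ α = ln(V₂/V₁) / ln(z₂/z₁)
α = ln(33.6/14.1) / ln(19.0/1.9) = ln(2.3830) / ln(10.0000)
  = 0.86835 / 2.30259 = 0.37712

α ≈ 0.377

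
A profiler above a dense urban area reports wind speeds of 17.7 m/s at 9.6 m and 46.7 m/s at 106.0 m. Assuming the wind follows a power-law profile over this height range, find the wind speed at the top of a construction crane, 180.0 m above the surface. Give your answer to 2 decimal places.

First find α: α = ln(V₂/V₁)/ln(z₂/z₁) = ln(46.7/17.7)/ln(106.0/9.6) = 0.97018/2.40168 = 0.4040
Extrapolate from 106.0 m to 180.0 m: V₃ = 46.7 × (180.0/106.0)^0.4040 = 46.7 × 1.2385 = 57.8381 m/s

57.84 m/s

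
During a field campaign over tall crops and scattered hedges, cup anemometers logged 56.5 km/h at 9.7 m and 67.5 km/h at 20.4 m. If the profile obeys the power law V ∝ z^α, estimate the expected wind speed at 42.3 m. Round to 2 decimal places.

80.37 km/h

First find α: α = ln(V₂/V₁)/ln(z₂/z₁) = ln(67.5/56.5)/ln(20.4/9.7) = 0.17789/0.74341 = 0.2393
Extrapolate from 20.4 m to 42.3 m: V₃ = 67.5 × (42.3/20.4)^0.2393 = 67.5 × 1.1907 = 80.3689 km/h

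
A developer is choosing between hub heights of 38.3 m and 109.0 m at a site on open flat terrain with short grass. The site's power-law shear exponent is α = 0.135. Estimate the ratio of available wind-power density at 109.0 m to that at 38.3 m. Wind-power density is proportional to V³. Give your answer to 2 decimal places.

1.53

Speed ratio: V_B/V_A = (z_B/z_A)^α = (109.0/38.3)^0.135 = (2.8460)^0.135 = 1.15165
Power-density ratio: P_B/P_A = (V_B/V_A)³ = (1.15165)³ = 1.52743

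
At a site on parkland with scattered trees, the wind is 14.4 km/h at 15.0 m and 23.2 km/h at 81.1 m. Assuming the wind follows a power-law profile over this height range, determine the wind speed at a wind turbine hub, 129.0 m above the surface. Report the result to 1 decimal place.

First find α: α = ln(V₂/V₁)/ln(z₂/z₁) = ln(23.2/14.4)/ln(81.1/15.0) = 0.47692/1.68763 = 0.2826
Extrapolate from 81.1 m to 129.0 m: V₃ = 23.2 × (129.0/81.1)^0.2826 = 23.2 × 1.1402 = 26.4516 km/h

26.5 km/h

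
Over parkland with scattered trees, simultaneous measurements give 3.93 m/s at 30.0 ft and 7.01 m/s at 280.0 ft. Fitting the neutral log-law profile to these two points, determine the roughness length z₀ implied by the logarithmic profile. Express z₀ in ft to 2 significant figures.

Log law: V(z) ∝ ln(z/z₀). With r = V₁/V₂ = 3.93/7.01 = 0.56063,
r · ln(z₂/z₀) = ln(z₁/z₀) ⇒ ln z₀ = (ln z₁ − r·ln z₂)/(1 − r)
ln z₀ = (3.40120 − 0.56063×5.63479) / 0.43937 = 0.5512
z₀ = exp(0.5512) = 1.735 ft

z₀ ≈ 1.7 ft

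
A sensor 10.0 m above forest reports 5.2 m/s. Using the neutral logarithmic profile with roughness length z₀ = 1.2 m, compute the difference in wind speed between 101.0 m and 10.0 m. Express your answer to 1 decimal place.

Log law: V₂ = V₁ · ln(z₂/z₀)/ln(z₁/z₀) = 5.2 × 4.4328/2.1203 = 10.8716 m/s
ΔV = 10.8716 − 5.2 = 5.6716 m/s

5.7 m/s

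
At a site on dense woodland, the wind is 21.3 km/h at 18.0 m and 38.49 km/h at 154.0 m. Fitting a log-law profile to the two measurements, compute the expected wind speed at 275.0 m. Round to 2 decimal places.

Log law: V ∝ ln(z/z₀). From the pair, with r = V₁/V₂ = 0.55339,
ln z₀ = (ln z₁ − r·ln z₂)/(1 − r) = (2.8904 − 0.55339×5.0370)/0.44661 = 0.2306 → z₀ = 1.259 m
V₃ = V₁ · ln(z₃/z₀)/ln(z₁/z₀) = 21.3 × 5.3862/2.6598 = 43.1332 km/h

43.13 km/h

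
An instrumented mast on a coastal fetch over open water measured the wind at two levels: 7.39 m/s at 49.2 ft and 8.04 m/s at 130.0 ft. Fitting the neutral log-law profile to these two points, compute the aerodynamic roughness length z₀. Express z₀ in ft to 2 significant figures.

z₀ ≈ 0.00078 ft

Log law: V(z) ∝ ln(z/z₀). With r = V₁/V₂ = 7.39/8.04 = 0.91915,
r · ln(z₂/z₀) = ln(z₁/z₀) ⇒ ln z₀ = (ln z₁ − r·ln z₂)/(1 − r)
ln z₀ = (3.89589 − 0.91915×4.86753) / 0.08085 = -7.1509
z₀ = exp(-7.1509) = 0.0007841 ft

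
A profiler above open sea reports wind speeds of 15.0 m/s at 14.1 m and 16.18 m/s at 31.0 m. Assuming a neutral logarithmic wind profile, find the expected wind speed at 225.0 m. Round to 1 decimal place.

Log law: V ∝ ln(z/z₀). From the pair, with r = V₁/V₂ = 0.92707,
ln z₀ = (ln z₁ − r·ln z₂)/(1 − r) = (2.6462 − 0.92707×3.4340)/0.07293 = -7.3684 → z₀ = 0.0006309 m
V₃ = V₁ · ln(z₃/z₀)/ln(z₁/z₀) = 15.0 × 12.7845/10.0146 = 19.1488 m/s

19.1 m/s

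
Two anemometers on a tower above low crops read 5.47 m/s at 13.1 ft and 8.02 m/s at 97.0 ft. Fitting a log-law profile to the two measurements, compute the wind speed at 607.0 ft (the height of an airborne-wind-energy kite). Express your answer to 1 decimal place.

10.4 m/s

Log law: V ∝ ln(z/z₀). From the pair, with r = V₁/V₂ = 0.68204,
ln z₀ = (ln z₁ − r·ln z₂)/(1 − r) = (2.5726 − 0.68204×4.5747)/0.31796 = -1.7221 → z₀ = 0.1787 ft
V₃ = V₁ · ln(z₃/z₀)/ln(z₁/z₀) = 5.47 × 8.1306/4.2947 = 10.3557 m/s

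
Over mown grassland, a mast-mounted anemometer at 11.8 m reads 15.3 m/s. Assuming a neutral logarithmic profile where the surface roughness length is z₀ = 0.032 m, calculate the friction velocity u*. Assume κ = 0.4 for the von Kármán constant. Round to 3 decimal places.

u* ≈ 1.036 m/s

Log law: V(z) = (u*/κ) · ln(z/z₀) ⇒ u* = κ · V / ln(z/z₀)
u* = 0.4 × 15.3 / ln(11.8/0.032) = 0.4 × 15.3 / 5.9101
   = 6.1200 / 5.9101 = 1.0355 m/s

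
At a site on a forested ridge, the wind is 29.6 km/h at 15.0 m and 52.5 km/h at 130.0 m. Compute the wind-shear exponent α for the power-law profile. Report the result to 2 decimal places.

Power law: V₂/V₁ = (z₂/z₁)^α ⇒ α = ln(V₂/V₁) / ln(z₂/z₁)
α = ln(52.5/29.6) / ln(130.0/15.0) = ln(1.7736) / ln(8.6667)
  = 0.57304 / 2.15948 = 0.26536

α ≈ 0.27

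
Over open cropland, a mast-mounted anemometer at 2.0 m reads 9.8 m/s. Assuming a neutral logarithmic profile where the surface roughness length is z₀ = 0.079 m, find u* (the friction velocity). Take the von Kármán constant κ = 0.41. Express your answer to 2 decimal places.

Log law: V(z) = (u*/κ) · ln(z/z₀) ⇒ u* = κ · V / ln(z/z₀)
u* = 0.41 × 9.8 / ln(2.0/0.079) = 0.41 × 9.8 / 3.2315
   = 4.0180 / 3.2315 = 1.2434 m/s

u* ≈ 1.24 m/s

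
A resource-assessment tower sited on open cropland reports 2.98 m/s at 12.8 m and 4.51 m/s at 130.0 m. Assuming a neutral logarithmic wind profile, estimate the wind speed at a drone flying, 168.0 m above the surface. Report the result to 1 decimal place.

4.7 m/s

Log law: V ∝ ln(z/z₀). From the pair, with r = V₁/V₂ = 0.66075,
ln z₀ = (ln z₁ − r·ln z₂)/(1 − r) = (2.5494 − 0.66075×4.8675)/0.33925 = -1.9655 → z₀ = 0.1401 m
V₃ = V₁ · ln(z₃/z₀)/ln(z₁/z₀) = 2.98 × 7.0895/4.5150 = 4.6793 m/s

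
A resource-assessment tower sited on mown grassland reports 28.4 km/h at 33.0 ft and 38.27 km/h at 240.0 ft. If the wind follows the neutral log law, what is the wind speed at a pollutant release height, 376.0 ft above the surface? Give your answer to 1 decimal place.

Log law: V ∝ ln(z/z₀). From the pair, with r = V₁/V₂ = 0.74210,
ln z₀ = (ln z₁ − r·ln z₂)/(1 − r) = (3.4965 − 0.74210×5.4806)/0.25790 = -2.2126 → z₀ = 0.1094 ft
V₃ = V₁ · ln(z₃/z₀)/ln(z₁/z₀) = 28.4 × 8.1422/5.7092 = 40.5033 km/h

40.5 km/h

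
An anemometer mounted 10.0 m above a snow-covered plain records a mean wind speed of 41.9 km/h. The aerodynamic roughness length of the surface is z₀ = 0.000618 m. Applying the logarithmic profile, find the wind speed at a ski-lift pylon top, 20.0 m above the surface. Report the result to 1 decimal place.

Log law: V(z) ∝ ln(z/z₀), so V₂/V₁ = ln(z₂/z₀) / ln(z₁/z₀).
ln(20.0/0.000618) = 10.3848, ln(10.0/0.000618) = 9.6916
V₂ = 41.9 × 10.3848/9.6916 = 41.9 × 1.0715 = 44.8967 km/h

44.9 km/h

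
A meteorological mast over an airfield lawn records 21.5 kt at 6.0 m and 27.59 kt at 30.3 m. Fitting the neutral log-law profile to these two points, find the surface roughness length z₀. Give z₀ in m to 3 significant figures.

Log law: V(z) ∝ ln(z/z₀). With r = V₁/V₂ = 21.5/27.59 = 0.77927,
r · ln(z₂/z₀) = ln(z₁/z₀) ⇒ ln z₀ = (ln z₁ − r·ln z₂)/(1 − r)
ln z₀ = (1.79176 − 0.77927×3.41115) / 0.22073 = -3.9253
z₀ = exp(-3.9253) = 0.01974 m

z₀ ≈ 0.0197 m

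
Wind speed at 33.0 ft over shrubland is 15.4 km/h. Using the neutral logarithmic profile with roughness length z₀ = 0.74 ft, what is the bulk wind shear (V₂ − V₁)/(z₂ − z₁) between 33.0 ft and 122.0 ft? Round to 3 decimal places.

0.060 km/h/ft

Log law: V₂ = V₁ · ln(z₂/z₀)/ln(z₁/z₀) = 15.4 × 5.1051/3.7976 = 20.7022 km/h
ΔV/Δz = (20.7022 − 15.4)/(122.0 − 33.0) = 5.3022/89.0000 = 0.05958 km/h/ft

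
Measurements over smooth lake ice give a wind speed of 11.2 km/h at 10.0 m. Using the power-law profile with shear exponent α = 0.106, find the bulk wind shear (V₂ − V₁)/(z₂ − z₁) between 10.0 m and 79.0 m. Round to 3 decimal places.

Power law: V₂ = V₁ · (z₂/z₁)^α = 11.2 × (7.9000)^0.106 = 13.9433 km/h
ΔV/Δz = (13.9433 − 11.2)/(79.0 − 10.0) = 2.7433/69.0000 = 0.03976 km/h/m

0.040 km/h/m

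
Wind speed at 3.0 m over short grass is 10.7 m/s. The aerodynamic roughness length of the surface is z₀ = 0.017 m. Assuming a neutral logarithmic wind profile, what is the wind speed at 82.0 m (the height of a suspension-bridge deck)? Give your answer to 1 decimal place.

17.5 m/s

Log law: V(z) ∝ ln(z/z₀), so V₂/V₁ = ln(z₂/z₀) / ln(z₁/z₀).
ln(82.0/0.017) = 8.4813, ln(3.0/0.017) = 5.1732
V₂ = 10.7 × 8.4813/5.1732 = 10.7 × 1.6395 = 17.5424 m/s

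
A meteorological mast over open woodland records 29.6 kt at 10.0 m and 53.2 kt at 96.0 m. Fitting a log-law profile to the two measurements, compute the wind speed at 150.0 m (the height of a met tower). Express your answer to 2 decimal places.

Log law: V ∝ ln(z/z₀). From the pair, with r = V₁/V₂ = 0.55639,
ln z₀ = (ln z₁ − r·ln z₂)/(1 − r) = (2.3026 − 0.55639×4.5643)/0.44361 = -0.5342 → z₀ = 0.5861 m
V₃ = V₁ · ln(z₃/z₀)/ln(z₁/z₀) = 29.6 × 5.5448/2.8368 = 57.8567 kt

57.86 kt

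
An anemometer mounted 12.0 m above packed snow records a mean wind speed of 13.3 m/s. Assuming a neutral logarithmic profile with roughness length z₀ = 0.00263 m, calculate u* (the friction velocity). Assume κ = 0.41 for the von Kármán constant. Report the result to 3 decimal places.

u* ≈ 0.647 m/s

Log law: V(z) = (u*/κ) · ln(z/z₀) ⇒ u* = κ · V / ln(z/z₀)
u* = 0.41 × 13.3 / ln(12.0/0.00263) = 0.41 × 13.3 / 8.4257
   = 5.4530 / 8.4257 = 0.6472 m/s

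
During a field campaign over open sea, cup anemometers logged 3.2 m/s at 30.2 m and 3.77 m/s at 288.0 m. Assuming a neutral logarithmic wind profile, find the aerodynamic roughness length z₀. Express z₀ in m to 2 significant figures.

Log law: V(z) ∝ ln(z/z₀). With r = V₁/V₂ = 3.2/3.77 = 0.84881,
r · ln(z₂/z₀) = ln(z₁/z₀) ⇒ ln z₀ = (ln z₁ − r·ln z₂)/(1 − r)
ln z₀ = (3.40784 − 0.84881×5.66296) / 0.15119 = -9.2525
z₀ = exp(-9.2525) = 0.00009587 m

z₀ ≈ 0.000096 m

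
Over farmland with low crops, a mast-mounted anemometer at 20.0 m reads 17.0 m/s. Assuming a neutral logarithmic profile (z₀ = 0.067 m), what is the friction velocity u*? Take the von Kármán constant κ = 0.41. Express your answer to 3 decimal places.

Log law: V(z) = (u*/κ) · ln(z/z₀) ⇒ u* = κ · V / ln(z/z₀)
u* = 0.41 × 17.0 / ln(20.0/0.067) = 0.41 × 17.0 / 5.6988
   = 6.9700 / 5.6988 = 1.2231 m/s

u* ≈ 1.223 m/s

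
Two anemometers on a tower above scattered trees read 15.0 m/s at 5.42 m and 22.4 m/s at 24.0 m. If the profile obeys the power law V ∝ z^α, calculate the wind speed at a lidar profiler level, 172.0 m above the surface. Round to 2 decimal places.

First find α: α = ln(V₂/V₁)/ln(z₂/z₁) = ln(22.4/15.0)/ln(24.0/5.42) = 0.40101/1.48796 = 0.2695
Extrapolate from 24.0 m to 172.0 m: V₃ = 22.4 × (172.0/24.0)^0.2695 = 22.4 × 1.7002 = 38.0855 m/s

38.09 m/s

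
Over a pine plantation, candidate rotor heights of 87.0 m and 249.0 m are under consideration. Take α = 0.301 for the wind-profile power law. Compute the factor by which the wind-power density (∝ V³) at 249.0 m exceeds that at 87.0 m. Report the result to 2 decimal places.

2.58

Speed ratio: V_B/V_A = (z_B/z_A)^α = (249.0/87.0)^0.301 = (2.8621)^0.301 = 1.37234
Power-density ratio: P_B/P_A = (V_B/V_A)³ = (1.37234)³ = 2.58453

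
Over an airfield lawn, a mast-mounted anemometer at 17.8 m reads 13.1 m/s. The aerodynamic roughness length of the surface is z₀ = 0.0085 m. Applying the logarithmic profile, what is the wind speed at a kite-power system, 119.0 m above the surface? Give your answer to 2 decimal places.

16.35 m/s

Log law: V(z) ∝ ln(z/z₀), so V₂/V₁ = ln(z₂/z₀) / ln(z₁/z₀).
ln(119.0/0.0085) = 9.5468, ln(17.8/0.0085) = 7.6469
V₂ = 13.1 × 9.5468/7.6469 = 13.1 × 1.2485 = 16.3548 m/s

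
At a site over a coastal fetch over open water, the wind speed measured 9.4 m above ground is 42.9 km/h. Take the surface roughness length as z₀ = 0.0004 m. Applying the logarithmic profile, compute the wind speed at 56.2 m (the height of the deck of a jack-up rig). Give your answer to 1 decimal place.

Log law: V(z) ∝ ln(z/z₀), so V₂/V₁ = ln(z₂/z₀) / ln(z₁/z₀).
ln(56.2/0.0004) = 11.8530, ln(9.4/0.0004) = 10.0648
V₂ = 42.9 × 11.8530/10.0648 = 42.9 × 1.1777 = 50.5221 km/h

50.5 km/h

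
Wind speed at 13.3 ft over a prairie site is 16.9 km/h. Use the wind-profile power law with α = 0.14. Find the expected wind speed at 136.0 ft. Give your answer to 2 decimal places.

23.40 km/h

Power-law profile: V₂ = V₁ · (z₂/z₁)^α
V₂ = 16.9 × (136.0/13.3)^0.14 = 16.9 × (10.2256)^0.14
    = 16.9 × 1.3847 = 23.4015 km/h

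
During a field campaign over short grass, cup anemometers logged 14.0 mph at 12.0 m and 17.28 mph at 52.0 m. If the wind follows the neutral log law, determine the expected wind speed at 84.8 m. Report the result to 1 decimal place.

Log law: V ∝ ln(z/z₀). From the pair, with r = V₁/V₂ = 0.81019,
ln z₀ = (ln z₁ − r·ln z₂)/(1 − r) = (2.4849 − 0.81019×3.9512)/0.18981 = -3.7738 → z₀ = 0.02296 m
V₃ = V₁ · ln(z₃/z₀)/ln(z₁/z₀) = 14.0 × 8.2141/6.2588 = 18.3739 mph

18.4 mph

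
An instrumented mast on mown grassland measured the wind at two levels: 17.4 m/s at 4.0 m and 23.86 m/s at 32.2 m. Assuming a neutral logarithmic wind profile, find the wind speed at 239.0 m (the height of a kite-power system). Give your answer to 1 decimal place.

Log law: V ∝ ln(z/z₀). From the pair, with r = V₁/V₂ = 0.72925,
ln z₀ = (ln z₁ − r·ln z₂)/(1 − r) = (1.3863 − 0.72925×3.4720)/0.27075 = -4.2315 → z₀ = 0.01453 m
V₃ = V₁ · ln(z₃/z₀)/ln(z₁/z₀) = 17.4 × 9.7079/5.6178 = 30.0686 m/s

30.1 m/s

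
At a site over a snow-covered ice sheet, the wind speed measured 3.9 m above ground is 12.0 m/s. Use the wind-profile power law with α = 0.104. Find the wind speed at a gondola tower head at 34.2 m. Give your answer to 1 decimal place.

Power-law profile: V₂ = V₁ · (z₂/z₁)^α
V₂ = 12.0 × (34.2/3.9)^0.104 = 12.0 × (8.7692)^0.104
    = 12.0 × 1.2533 = 15.0400 m/s

15.0 m/s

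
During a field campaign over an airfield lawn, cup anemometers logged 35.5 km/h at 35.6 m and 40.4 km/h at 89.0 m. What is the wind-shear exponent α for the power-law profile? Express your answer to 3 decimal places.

α ≈ 0.141

Power law: V₂/V₁ = (z₂/z₁)^α ⇒ α = ln(V₂/V₁) / ln(z₂/z₁)
α = ln(40.4/35.5) / ln(89.0/35.6) = ln(1.1380) / ln(2.5000)
  = 0.12930 / 0.91629 = 0.14111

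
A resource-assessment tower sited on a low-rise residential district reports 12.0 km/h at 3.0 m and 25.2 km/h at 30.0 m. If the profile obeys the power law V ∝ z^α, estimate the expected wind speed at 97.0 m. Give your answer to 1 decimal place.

First find α: α = ln(V₂/V₁)/ln(z₂/z₁) = ln(25.2/12.0)/ln(30.0/3.0) = 0.74194/2.30259 = 0.3222
Extrapolate from 30.0 m to 97.0 m: V₃ = 25.2 × (97.0/30.0)^0.3222 = 25.2 × 1.4596 = 36.7807 km/h

36.8 km/h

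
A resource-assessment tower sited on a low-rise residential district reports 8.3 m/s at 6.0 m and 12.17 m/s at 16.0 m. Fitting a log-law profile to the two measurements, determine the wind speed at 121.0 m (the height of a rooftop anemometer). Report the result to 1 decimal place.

Log law: V ∝ ln(z/z₀). From the pair, with r = V₁/V₂ = 0.68200,
ln z₀ = (ln z₁ − r·ln z₂)/(1 − r) = (1.7918 − 0.68200×2.7726)/0.31800 = -0.3118 → z₀ = 0.7321 m
V₃ = V₁ · ln(z₃/z₀)/ln(z₁/z₀) = 8.3 × 5.1076/2.1036 = 20.1528 m/s

20.2 m/s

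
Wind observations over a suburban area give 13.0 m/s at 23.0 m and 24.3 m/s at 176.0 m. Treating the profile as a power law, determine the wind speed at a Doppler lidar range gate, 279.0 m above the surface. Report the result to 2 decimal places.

28.00 m/s

First find α: α = ln(V₂/V₁)/ln(z₂/z₁) = ln(24.3/13.0)/ln(176.0/23.0) = 0.62553/2.03499 = 0.3074
Extrapolate from 176.0 m to 279.0 m: V₃ = 24.3 × (279.0/176.0)^0.3074 = 24.3 × 1.1521 = 27.9970 m/s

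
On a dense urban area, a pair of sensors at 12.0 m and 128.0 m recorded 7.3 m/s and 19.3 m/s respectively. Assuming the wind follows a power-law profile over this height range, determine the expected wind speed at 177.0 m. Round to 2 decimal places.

First find α: α = ln(V₂/V₁)/ln(z₂/z₁) = ln(19.3/7.3)/ln(128.0/12.0) = 0.97223/2.36712 = 0.4107
Extrapolate from 128.0 m to 177.0 m: V₃ = 19.3 × (177.0/128.0)^0.4107 = 19.3 × 1.1424 = 22.0481 m/s

22.05 m/s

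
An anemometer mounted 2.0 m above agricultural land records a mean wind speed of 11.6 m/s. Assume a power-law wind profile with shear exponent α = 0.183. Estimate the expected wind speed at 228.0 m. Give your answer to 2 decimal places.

27.60 m/s

Power-law profile: V₂ = V₁ · (z₂/z₁)^α
V₂ = 11.6 × (228.0/2.0)^0.183 = 11.6 × (114.0000)^0.183
    = 11.6 × 2.3791 = 27.5976 m/s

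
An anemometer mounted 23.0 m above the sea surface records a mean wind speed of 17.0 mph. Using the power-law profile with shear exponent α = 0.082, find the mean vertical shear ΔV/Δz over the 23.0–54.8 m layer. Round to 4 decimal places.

Power law: V₂ = V₁ · (z₂/z₁)^α = 17.0 × (2.3826)^0.082 = 18.2544 mph
ΔV/Δz = (18.2544 − 17.0)/(54.8 − 23.0) = 1.2544/31.8000 = 0.03945 mph/m

0.0394 mph/m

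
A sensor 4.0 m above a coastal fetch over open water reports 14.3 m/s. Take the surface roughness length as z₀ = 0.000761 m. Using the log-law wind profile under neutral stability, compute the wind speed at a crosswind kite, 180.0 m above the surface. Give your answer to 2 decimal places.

Log law: V(z) ∝ ln(z/z₀), so V₂/V₁ = ln(z₂/z₀) / ln(z₁/z₀).
ln(180.0/0.000761) = 12.3738, ln(4.0/0.000761) = 8.5672
V₂ = 14.3 × 12.3738/8.5672 = 14.3 × 1.4443 = 20.6539 m/s

20.65 m/s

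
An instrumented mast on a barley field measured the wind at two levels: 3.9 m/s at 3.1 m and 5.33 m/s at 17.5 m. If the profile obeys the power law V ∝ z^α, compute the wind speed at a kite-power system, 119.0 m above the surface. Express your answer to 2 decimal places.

7.53 m/s

First find α: α = ln(V₂/V₁)/ln(z₂/z₁) = ln(5.33/3.9)/ln(17.5/3.1) = 0.31237/1.73080 = 0.1805
Extrapolate from 17.5 m to 119.0 m: V₃ = 5.33 × (119.0/17.5)^0.1805 = 5.33 × 1.4134 = 7.5332 m/s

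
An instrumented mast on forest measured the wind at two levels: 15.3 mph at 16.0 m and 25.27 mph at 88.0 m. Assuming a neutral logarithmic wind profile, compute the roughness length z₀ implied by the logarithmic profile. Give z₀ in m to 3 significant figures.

z₀ ≈ 1.17 m

Log law: V(z) ∝ ln(z/z₀). With r = V₁/V₂ = 15.3/25.27 = 0.60546,
r · ln(z₂/z₀) = ln(z₁/z₀) ⇒ ln z₀ = (ln z₁ − r·ln z₂)/(1 − r)
ln z₀ = (2.77259 − 0.60546×4.47734) / 0.39454 = 0.1565
z₀ = exp(0.1565) = 1.169 m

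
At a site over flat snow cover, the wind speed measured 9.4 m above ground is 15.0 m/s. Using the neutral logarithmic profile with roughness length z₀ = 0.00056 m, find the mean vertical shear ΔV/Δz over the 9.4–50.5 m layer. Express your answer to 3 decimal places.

0.063 m/s/m

Log law: V₂ = V₁ · ln(z₂/z₀)/ln(z₁/z₀) = 15.0 × 11.4095/9.7283 = 17.5923 m/s
ΔV/Δz = (17.5923 − 15.0)/(50.5 − 9.4) = 2.5923/41.1000 = 0.06307 m/s/m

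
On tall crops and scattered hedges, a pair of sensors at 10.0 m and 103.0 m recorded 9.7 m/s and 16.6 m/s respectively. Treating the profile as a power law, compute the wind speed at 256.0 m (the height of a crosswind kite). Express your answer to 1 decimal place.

First find α: α = ln(V₂/V₁)/ln(z₂/z₁) = ln(16.6/9.7)/ln(103.0/10.0) = 0.53728/2.33214 = 0.2304
Extrapolate from 103.0 m to 256.0 m: V₃ = 16.6 × (256.0/103.0)^0.2304 = 16.6 × 1.2334 = 20.4739 m/s

20.5 m/s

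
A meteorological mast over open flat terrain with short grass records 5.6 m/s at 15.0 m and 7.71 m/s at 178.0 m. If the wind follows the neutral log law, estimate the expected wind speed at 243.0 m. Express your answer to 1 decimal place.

8.0 m/s

Log law: V ∝ ln(z/z₀). From the pair, with r = V₁/V₂ = 0.72633,
ln z₀ = (ln z₁ − r·ln z₂)/(1 − r) = (2.7081 − 0.72633×5.1818)/0.27367 = -3.8573 → z₀ = 0.02112 m
V₃ = V₁ · ln(z₃/z₀)/ln(z₁/z₀) = 5.6 × 9.3504/6.5654 = 7.9755 m/s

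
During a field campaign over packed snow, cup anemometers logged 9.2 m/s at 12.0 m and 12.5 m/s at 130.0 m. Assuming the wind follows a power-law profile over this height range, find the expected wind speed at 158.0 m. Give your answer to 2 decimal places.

First find α: α = ln(V₂/V₁)/ln(z₂/z₁) = ln(12.5/9.2)/ln(130.0/12.0) = 0.30653/2.38263 = 0.1287
Extrapolate from 130.0 m to 158.0 m: V₃ = 12.5 × (158.0/130.0)^0.1287 = 12.5 × 1.0254 = 12.8177 m/s

12.82 m/s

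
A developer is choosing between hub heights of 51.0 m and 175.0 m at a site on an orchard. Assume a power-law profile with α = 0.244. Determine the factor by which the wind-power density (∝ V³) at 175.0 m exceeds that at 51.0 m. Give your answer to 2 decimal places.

Speed ratio: V_B/V_A = (z_B/z_A)^α = (175.0/51.0)^0.244 = (3.4314)^0.244 = 1.35100
Power-density ratio: P_B/P_A = (V_B/V_A)³ = (1.35100)³ = 2.46583

2.47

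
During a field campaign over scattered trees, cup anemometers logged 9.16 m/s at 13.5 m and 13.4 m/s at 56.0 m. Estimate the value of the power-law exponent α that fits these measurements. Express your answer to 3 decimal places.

Power law: V₂/V₁ = (z₂/z₁)^α ⇒ α = ln(V₂/V₁) / ln(z₂/z₁)
α = ln(13.4/9.16) / ln(56.0/13.5) = ln(1.4629) / ln(4.1481)
  = 0.38041 / 1.42266 = 0.26739

α ≈ 0.267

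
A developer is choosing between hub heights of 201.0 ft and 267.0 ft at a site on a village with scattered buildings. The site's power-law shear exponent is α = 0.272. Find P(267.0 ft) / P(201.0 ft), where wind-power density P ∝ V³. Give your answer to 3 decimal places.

1.261

Speed ratio: V_B/V_A = (z_B/z_A)^α = (267.0/201.0)^0.272 = (1.3284)^0.272 = 1.08029
Power-density ratio: P_B/P_A = (V_B/V_A)³ = (1.08029)³ = 1.26074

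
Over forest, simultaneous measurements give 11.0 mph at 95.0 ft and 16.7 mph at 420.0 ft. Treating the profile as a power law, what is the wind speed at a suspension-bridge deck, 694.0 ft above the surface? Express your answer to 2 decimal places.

19.23 mph

First find α: α = ln(V₂/V₁)/ln(z₂/z₁) = ln(16.7/11.0)/ln(420.0/95.0) = 0.41751/1.48638 = 0.2809
Extrapolate from 420.0 ft to 694.0 ft: V₃ = 16.7 × (694.0/420.0)^0.2809 = 16.7 × 1.1515 = 19.2301 mph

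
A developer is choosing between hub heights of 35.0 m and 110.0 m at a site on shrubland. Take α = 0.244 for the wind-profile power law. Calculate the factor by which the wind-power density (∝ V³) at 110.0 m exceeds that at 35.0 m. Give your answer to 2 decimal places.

2.31

Speed ratio: V_B/V_A = (z_B/z_A)^α = (110.0/35.0)^0.244 = (3.1429)^0.244 = 1.32235
Power-density ratio: P_B/P_A = (V_B/V_A)³ = (1.32235)³ = 2.31229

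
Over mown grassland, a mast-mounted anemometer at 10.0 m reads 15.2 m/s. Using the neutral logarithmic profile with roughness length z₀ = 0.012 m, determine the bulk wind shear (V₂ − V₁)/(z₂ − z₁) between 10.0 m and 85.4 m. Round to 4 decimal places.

Log law: V₂ = V₁ · ln(z₂/z₀)/ln(z₁/z₀) = 15.2 × 8.8702/6.7254 = 20.0473 m/s
ΔV/Δz = (20.0473 − 15.2)/(85.4 − 10.0) = 4.8473/75.4000 = 0.06429 m/s/m

0.0643 m/s/m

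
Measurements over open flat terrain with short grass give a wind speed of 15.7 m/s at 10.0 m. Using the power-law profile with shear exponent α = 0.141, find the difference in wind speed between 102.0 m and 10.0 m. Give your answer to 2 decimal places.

6.08 m/s

Power law: V₂ = V₁ · (z₂/z₁)^α = 15.7 × (10.2000)^0.141 = 21.7827 m/s
ΔV = 21.7827 − 15.7 = 6.0827 m/s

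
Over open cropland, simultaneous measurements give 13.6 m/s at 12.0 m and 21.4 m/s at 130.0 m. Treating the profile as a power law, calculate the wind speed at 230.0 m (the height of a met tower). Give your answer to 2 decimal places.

23.85 m/s

First find α: α = ln(V₂/V₁)/ln(z₂/z₁) = ln(21.4/13.6)/ln(130.0/12.0) = 0.45332/2.38263 = 0.1903
Extrapolate from 130.0 m to 230.0 m: V₃ = 21.4 × (230.0/130.0)^0.1903 = 21.4 × 1.1147 = 23.8538 m/s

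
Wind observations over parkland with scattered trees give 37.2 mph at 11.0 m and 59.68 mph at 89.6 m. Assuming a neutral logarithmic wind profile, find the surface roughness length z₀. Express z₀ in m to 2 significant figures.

z₀ ≈ 0.34 m

Log law: V(z) ∝ ln(z/z₀). With r = V₁/V₂ = 37.2/59.68 = 0.62332,
r · ln(z₂/z₀) = ln(z₁/z₀) ⇒ ln z₀ = (ln z₁ − r·ln z₂)/(1 − r)
ln z₀ = (2.39790 − 0.62332×4.49536) / 0.37668 = -1.0730
z₀ = exp(-1.0730) = 0.3420 m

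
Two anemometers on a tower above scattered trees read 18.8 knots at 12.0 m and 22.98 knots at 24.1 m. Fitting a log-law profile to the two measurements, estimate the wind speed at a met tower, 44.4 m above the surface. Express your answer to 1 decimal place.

26.6 knots

Log law: V ∝ ln(z/z₀). From the pair, with r = V₁/V₂ = 0.81810,
ln z₀ = (ln z₁ − r·ln z₂)/(1 − r) = (2.4849 − 0.81810×3.1822)/0.18190 = -0.6513 → z₀ = 0.5214 m
V₃ = V₁ · ln(z₃/z₀)/ln(z₁/z₀) = 18.8 × 4.4445/3.1362 = 26.6428 knots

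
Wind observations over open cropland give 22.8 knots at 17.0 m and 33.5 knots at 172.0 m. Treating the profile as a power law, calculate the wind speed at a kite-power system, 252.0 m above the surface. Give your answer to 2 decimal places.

First find α: α = ln(V₂/V₁)/ln(z₂/z₁) = ln(33.5/22.8)/ln(172.0/17.0) = 0.38478/2.31428 = 0.1663
Extrapolate from 172.0 m to 252.0 m: V₃ = 33.5 × (252.0/172.0)^0.1663 = 33.5 × 1.0656 = 35.6963 knots

35.70 knots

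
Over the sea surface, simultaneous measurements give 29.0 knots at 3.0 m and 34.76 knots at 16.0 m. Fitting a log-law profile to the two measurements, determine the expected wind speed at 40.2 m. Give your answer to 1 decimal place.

37.9 knots

Log law: V ∝ ln(z/z₀). From the pair, with r = V₁/V₂ = 0.83429,
ln z₀ = (ln z₁ − r·ln z₂)/(1 − r) = (1.0986 − 0.83429×2.7726)/0.16571 = -7.3294 → z₀ = 0.0006560 m
V₃ = V₁ · ln(z₃/z₀)/ln(z₁/z₀) = 29.0 × 11.0233/8.4280 = 37.9300 knots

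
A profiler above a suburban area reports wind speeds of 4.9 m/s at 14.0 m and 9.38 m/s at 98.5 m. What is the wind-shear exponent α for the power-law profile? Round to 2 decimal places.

Power law: V₂/V₁ = (z₂/z₁)^α ⇒ α = ln(V₂/V₁) / ln(z₂/z₁)
α = ln(9.38/4.9) / ln(98.5/14.0) = ln(1.9143) / ln(7.0357)
  = 0.64934 / 1.95100 = 0.33283

α ≈ 0.33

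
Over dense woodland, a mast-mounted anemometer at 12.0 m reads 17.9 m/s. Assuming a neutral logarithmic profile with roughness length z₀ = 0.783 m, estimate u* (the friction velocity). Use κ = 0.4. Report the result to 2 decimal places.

Log law: V(z) = (u*/κ) · ln(z/z₀) ⇒ u* = κ · V / ln(z/z₀)
u* = 0.4 × 17.9 / ln(12.0/0.783) = 0.4 × 17.9 / 2.7295
   = 7.1600 / 2.7295 = 2.6232 m/s

u* ≈ 2.62 m/s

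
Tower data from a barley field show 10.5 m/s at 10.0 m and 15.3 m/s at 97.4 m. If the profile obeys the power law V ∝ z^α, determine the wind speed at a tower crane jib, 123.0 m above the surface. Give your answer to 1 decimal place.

15.9 m/s

First find α: α = ln(V₂/V₁)/ln(z₂/z₁) = ln(15.3/10.5)/ln(97.4/10.0) = 0.37648/2.27624 = 0.1654
Extrapolate from 97.4 m to 123.0 m: V₃ = 15.3 × (123.0/97.4)^0.1654 = 15.3 × 1.0394 = 15.9021 m/s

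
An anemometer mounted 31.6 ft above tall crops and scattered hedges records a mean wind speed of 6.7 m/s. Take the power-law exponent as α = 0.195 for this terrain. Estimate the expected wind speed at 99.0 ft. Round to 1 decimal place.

Power-law profile: V₂ = V₁ · (z₂/z₁)^α
V₂ = 6.7 × (99.0/31.6)^0.195 = 6.7 × (3.1329)^0.195
    = 6.7 × 1.2494 = 8.3711 m/s

8.4 m/s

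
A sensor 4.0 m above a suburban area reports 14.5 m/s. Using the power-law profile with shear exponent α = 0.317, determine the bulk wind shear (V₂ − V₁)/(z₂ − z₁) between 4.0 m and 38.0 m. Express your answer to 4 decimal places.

Power law: V₂ = V₁ · (z₂/z₁)^α = 14.5 × (9.5000)^0.317 = 29.6010 m/s
ΔV/Δz = (29.6010 − 14.5)/(38.0 − 4.0) = 15.1010/34.0000 = 0.44415 m/s/m

0.4441 m/s/m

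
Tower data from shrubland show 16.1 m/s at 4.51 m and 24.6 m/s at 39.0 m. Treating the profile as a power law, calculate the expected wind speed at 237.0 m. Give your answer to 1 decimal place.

First find α: α = ln(V₂/V₁)/ln(z₂/z₁) = ln(24.6/16.1)/ln(39.0/4.51) = 0.42393/2.15726 = 0.1965
Extrapolate from 39.0 m to 237.0 m: V₃ = 24.6 × (237.0/39.0)^0.1965 = 24.6 × 1.4256 = 35.0702 m/s

35.1 m/s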